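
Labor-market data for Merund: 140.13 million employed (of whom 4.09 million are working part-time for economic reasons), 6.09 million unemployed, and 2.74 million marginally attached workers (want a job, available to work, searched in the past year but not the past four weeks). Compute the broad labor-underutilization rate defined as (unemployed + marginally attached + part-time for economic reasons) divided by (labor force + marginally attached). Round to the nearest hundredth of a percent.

Labor force = 140.13 + 6.09 = 146.22 million.
Numerator = 6.09 + 2.74 + 4.09 = 12.92 million.
Denominator = 146.22 + 2.74 = 148.96 million.
Broad rate = 12.92 / 148.96 = 8.67%.

Broad underutilization rate ≈ 8.67%.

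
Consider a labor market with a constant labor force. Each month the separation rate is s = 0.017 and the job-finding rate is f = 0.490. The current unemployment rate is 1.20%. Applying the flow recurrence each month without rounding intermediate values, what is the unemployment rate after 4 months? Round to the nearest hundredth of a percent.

Unemployment rate after four months ≈ 3.23%.

With a fixed labor force, u_{t+1} = u_t + s·(1−u_t) − f·u_t = u_t·(1−s−f) + s.
Here 1−s−f = 0.493 and s = 0.017.
u_1 = 0.012000 × 0.493 + 0.017 = 0.022916.
u_2 = 0.022916 × 0.493 + 0.017 = 0.028298.
u_3 = 0.028298 × 0.493 + 0.017 = 0.030951.
u_4 = 0.030951 × 0.493 + 0.017 = 0.032259.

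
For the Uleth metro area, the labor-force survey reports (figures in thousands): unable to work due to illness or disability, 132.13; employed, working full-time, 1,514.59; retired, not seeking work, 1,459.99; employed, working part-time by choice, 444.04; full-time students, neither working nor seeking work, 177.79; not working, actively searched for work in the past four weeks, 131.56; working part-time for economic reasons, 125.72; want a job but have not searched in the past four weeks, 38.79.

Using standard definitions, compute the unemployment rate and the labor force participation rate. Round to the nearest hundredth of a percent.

Unemployment rate ≈ 5.94%; labor force participation rate ≈ 55.06%.

Employed = 1,514.59 + 444.04 + 125.72 = 2,084.35 thousand (anyone who worked, including part-time for economic reasons, counts as employed).
Unemployed = 131.56 thousand.
Labor force = 2,084.35 + 131.56 = 2,215.91 thousand.
Not in labor force = 132.13 + 1,459.99 + 177.79 + 38.79 = 1,808.70 thousand (those not working and not actively searching are outside the labor force — including those who want a job but have given up searching).
Civilian working-age population = 2,215.91 + 1,808.70 = 4,024.61 thousand.
Unemployment rate = 131.56 / 2,215.91 = 5.94%.
Labor force participation rate = 2,215.91 / 4,024.61 = 55.06%.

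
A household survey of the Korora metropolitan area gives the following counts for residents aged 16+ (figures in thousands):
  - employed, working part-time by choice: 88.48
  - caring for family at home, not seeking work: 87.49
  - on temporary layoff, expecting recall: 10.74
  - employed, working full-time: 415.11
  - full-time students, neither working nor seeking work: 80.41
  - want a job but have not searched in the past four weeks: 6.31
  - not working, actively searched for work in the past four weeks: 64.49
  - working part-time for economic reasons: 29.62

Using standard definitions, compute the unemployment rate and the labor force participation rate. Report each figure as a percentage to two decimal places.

Employed = 88.48 + 415.11 + 29.62 = 533.21 thousand (anyone who worked, including part-time for economic reasons, counts as employed).
Unemployed = 10.74 + 64.49 = 75.23 thousand (jobless and actively searching, or on temporary layoff).
Labor force = 533.21 + 75.23 = 608.44 thousand.
Not in labor force = 87.49 + 80.41 + 6.31 = 174.21 thousand (those not working and not actively searching are outside the labor force — including those who want a job but have given up searching).
Civilian working-age population = 608.44 + 174.21 = 782.65 thousand.
Unemployment rate = 75.23 / 608.44 = 12.36%.
Labor force participation rate = 608.44 / 782.65 = 77.74%.

Unemployment rate ≈ 12.36%; labor force participation rate ≈ 77.74%.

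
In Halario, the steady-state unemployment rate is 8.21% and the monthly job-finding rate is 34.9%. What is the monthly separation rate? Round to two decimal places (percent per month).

Separation rate ≈ 3.12% per month.

From u* = s/(s+f): s = u·f/(1−u).
s = 0.0821 × 34.9 / (1 − 0.0821) = 2.8653 / 0.9179 ≈ 3.12% per month.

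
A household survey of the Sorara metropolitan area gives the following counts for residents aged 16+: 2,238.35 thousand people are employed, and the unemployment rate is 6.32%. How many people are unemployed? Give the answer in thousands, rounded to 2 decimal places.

About 151.01 thousand are unemployed.

Let U be the number unemployed. The labor force is E + U, and U/(E+U) = 0.0632.
So U = 0.0632 × 2,238.35 / (1 − 0.0632) = 141.4637 / 0.9368 ≈ 151.01 thousand.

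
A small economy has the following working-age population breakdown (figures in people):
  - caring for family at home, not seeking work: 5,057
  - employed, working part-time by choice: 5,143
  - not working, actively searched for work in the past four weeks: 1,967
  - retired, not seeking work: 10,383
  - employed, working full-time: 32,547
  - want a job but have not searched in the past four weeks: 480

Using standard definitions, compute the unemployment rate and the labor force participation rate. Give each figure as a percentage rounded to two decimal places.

Unemployment rate ≈ 4.96%; labor force participation rate ≈ 71.36%.

Employed = 5,143 + 32,547 = 37,690.
Unemployed = 1,967.
Labor force = 37,690 + 1,967 = 39,657.
Not in labor force = 5,057 + 10,383 + 480 = 15,920 (those not working and not actively searching are outside the labor force — including those who want a job but have given up searching).
Civilian working-age population = 39,657 + 15,920 = 55,577.
Unemployment rate = 1,967 / 39,657 = 4.96%.
Labor force participation rate = 39,657 / 55,577 = 71.36%.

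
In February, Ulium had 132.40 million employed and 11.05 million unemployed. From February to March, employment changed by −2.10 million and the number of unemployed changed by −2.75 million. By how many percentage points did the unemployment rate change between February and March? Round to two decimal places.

The unemployment rate changed by −1.71 percentage points.

February: labor force = 132.40 + 11.05 = 143.45; u = 11.05/143.45 = 7.70%.
March: labor force = 130.30 + 8.30 = 138.60; u = 8.30/138.60 = 5.99%.
Change = 5.99% − 7.70% = −1.71 pp.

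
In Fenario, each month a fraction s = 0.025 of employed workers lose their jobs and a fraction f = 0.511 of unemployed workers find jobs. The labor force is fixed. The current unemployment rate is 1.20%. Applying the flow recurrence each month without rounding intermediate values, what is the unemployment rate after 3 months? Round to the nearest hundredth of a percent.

With a fixed labor force, u_{t+1} = u_t + s·(1−u_t) − f·u_t = u_t·(1−s−f) + s.
Here 1−s−f = 0.464 and s = 0.025.
u_1 = 0.012000 × 0.464 + 0.025 = 0.030568.
u_2 = 0.030568 × 0.464 + 0.025 = 0.039184.
u_3 = 0.039184 × 0.464 + 0.025 = 0.043181.

Unemployment rate after three months ≈ 4.32%.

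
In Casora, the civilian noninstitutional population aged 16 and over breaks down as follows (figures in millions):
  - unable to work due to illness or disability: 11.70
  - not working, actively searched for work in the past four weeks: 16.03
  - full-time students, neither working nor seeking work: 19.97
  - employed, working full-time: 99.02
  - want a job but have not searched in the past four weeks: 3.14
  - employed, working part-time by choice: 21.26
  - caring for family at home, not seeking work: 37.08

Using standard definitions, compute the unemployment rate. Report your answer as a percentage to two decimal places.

Employed = 99.02 + 21.26 = 120.28 million.
Unemployed = 16.03 million.
Labor force = 120.28 + 16.03 = 136.31 million.
Unemployment rate = 16.03 / 136.31 = 11.76%.

Unemployment rate ≈ 11.76%.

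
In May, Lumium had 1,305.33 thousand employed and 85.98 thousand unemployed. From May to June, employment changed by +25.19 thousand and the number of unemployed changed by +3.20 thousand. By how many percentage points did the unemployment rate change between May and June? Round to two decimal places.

The unemployment rate changed by +0.10 percentage points.

May: labor force = 1,305.33 + 85.98 = 1,391.31; u = 85.98/1,391.31 = 6.18%.
June: labor force = 1,330.52 + 89.18 = 1,419.70; u = 89.18/1,419.70 = 6.28%.
Change = 6.28% − 6.18% = +0.10 pp.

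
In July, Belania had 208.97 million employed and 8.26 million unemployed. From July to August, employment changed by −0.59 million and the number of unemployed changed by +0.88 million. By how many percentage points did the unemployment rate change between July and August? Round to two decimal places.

The unemployment rate changed by +0.40 percentage points.

July: labor force = 208.97 + 8.26 = 217.23; u = 8.26/217.23 = 3.80%.
August: labor force = 208.38 + 9.14 = 217.52; u = 9.14/217.52 = 4.20%.
Change = 4.20% − 3.80% = +0.40 pp.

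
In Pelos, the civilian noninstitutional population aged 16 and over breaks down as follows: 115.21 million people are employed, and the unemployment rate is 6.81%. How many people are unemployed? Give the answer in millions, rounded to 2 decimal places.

About 8.42 million are unemployed.

Let U be the number unemployed. The labor force is E + U, and U/(E+U) = 0.0681.
So U = 0.0681 × 115.21 / (1 − 0.0681) = 7.8458 / 0.9319 ≈ 8.42 million.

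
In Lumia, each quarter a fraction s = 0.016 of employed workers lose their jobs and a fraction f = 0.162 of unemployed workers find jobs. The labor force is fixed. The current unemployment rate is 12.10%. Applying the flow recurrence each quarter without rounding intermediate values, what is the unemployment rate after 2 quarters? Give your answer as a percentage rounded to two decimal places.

With a fixed labor force, u_{t+1} = u_t + s·(1−u_t) − f·u_t = u_t·(1−s−f) + s.
Here 1−s−f = 0.822 and s = 0.016.
u_1 = 0.121000 × 0.822 + 0.016 = 0.115462.
u_2 = 0.115462 × 0.822 + 0.016 = 0.110910.

Unemployment rate after two quarters ≈ 11.09%.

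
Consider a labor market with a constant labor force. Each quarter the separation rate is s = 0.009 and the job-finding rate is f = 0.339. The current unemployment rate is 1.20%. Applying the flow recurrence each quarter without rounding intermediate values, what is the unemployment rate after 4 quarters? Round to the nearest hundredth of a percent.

Unemployment rate after four quarters ≈ 2.34%.

With a fixed labor force, u_{t+1} = u_t + s·(1−u_t) − f·u_t = u_t·(1−s−f) + s.
Here 1−s−f = 0.652 and s = 0.009.
u_1 = 0.012000 × 0.652 + 0.009 = 0.016824.
u_2 = 0.016824 × 0.652 + 0.009 = 0.019969.
u_3 = 0.019969 × 0.652 + 0.009 = 0.022020.
u_4 = 0.022020 × 0.652 + 0.009 = 0.023357.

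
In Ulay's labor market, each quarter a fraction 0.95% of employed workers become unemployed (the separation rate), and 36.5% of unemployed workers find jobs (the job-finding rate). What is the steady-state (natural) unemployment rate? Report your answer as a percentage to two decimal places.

Steady-state unemployment rate ≈ 2.54%.

At steady state the flows balance: s·E = f·U, so U/(E+U) = s/(s+f).
u* = 0.95 / (0.95 + 36.5) = 0.95 / 37.45 = 2.54%.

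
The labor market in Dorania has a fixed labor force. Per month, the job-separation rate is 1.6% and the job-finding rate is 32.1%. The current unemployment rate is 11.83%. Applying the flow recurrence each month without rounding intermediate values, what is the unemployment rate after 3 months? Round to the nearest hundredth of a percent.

Unemployment rate after three months ≈ 6.81%.

With a fixed labor force, u_{t+1} = u_t + s·(1−u_t) − f·u_t = u_t·(1−s−f) + s.
Here 1−s−f = 0.663 and s = 0.016.
u_1 = 0.118300 × 0.663 + 0.016 = 0.094433.
u_2 = 0.094433 × 0.663 + 0.016 = 0.078609.
u_3 = 0.078609 × 0.663 + 0.016 = 0.068118.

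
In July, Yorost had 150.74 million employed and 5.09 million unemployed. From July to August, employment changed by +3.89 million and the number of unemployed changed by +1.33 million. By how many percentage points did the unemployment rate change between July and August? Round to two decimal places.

July: labor force = 150.74 + 5.09 = 155.83; u = 5.09/155.83 = 3.27%.
August: labor force = 154.63 + 6.42 = 161.05; u = 6.42/161.05 = 3.99%.
Change = 3.99% − 3.27% = +0.72 pp.

The unemployment rate changed by +0.72 percentage points.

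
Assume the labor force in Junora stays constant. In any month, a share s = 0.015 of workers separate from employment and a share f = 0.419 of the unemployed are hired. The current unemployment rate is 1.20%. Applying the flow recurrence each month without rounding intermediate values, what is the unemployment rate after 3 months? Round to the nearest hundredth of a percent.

With a fixed labor force, u_{t+1} = u_t + s·(1−u_t) − f·u_t = u_t·(1−s−f) + s.
Here 1−s−f = 0.566 and s = 0.015.
u_1 = 0.012000 × 0.566 + 0.015 = 0.021792.
u_2 = 0.021792 × 0.566 + 0.015 = 0.027334.
u_3 = 0.027334 × 0.566 + 0.015 = 0.030471.

Unemployment rate after three months ≈ 3.05%.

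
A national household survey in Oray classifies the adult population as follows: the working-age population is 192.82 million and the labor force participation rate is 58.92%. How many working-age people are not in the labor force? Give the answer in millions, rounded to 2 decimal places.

About 79.21 million are not in the labor force.

Share not in the labor force = 1 − 0.5892 = 0.4108.
Not in labor force = 0.4108 × 192.82 ≈ 79.21 million.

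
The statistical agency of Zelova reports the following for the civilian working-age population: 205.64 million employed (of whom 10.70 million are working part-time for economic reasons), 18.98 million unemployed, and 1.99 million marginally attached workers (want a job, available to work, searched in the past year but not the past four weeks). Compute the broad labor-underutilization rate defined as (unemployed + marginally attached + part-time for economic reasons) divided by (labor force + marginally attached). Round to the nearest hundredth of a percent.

Labor force = 205.64 + 18.98 = 224.62 million.
Numerator = 18.98 + 1.99 + 10.70 = 31.67 million.
Denominator = 224.62 + 1.99 = 226.61 million.
Broad rate = 31.67 / 226.61 = 13.98%.

Broad underutilization rate ≈ 13.98%.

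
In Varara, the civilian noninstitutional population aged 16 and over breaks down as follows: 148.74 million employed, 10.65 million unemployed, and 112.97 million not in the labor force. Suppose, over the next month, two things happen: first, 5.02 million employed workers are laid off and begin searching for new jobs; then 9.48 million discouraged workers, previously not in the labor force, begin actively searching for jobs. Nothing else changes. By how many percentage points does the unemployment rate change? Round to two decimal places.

The unemployment rate changes by +8.21 percentage points.

Initially, labor force = 148.74 + 10.65 = 159.39 million, so u = 10.65/159.39 = 6.68%.
After the first change, employed falls and unemployed rises by 5.02; labor force unchanged → E = 143.72, U = 15.67, labor force = 159.39 million.
After the second change, unemployed and labor force both rise by 9.48 → E = 143.72, U = 25.15, labor force = 168.87 million.
New unemployment rate = 25.15 / 168.87 = 14.89%.
Change = 14.89% − 6.68% = +8.21 percentage points.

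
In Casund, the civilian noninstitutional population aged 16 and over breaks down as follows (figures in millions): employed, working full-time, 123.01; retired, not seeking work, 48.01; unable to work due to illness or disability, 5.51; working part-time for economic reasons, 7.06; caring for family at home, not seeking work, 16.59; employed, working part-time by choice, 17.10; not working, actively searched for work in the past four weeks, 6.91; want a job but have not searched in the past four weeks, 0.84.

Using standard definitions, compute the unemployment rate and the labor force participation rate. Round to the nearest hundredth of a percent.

Unemployment rate ≈ 4.48%; labor force participation rate ≈ 68.47%.

Employed = 123.01 + 7.06 + 17.10 = 147.17 million (anyone who worked, including part-time for economic reasons, counts as employed).
Unemployed = 6.91 million.
Labor force = 147.17 + 6.91 = 154.08 million.
Not in labor force = 48.01 + 5.51 + 16.59 + 0.84 = 70.95 million (those not working and not actively searching are outside the labor force — including those who want a job but have given up searching).
Civilian working-age population = 154.08 + 70.95 = 225.03 million.
Unemployment rate = 6.91 / 154.08 = 4.48%.
Labor force participation rate = 154.08 / 225.03 = 68.47%.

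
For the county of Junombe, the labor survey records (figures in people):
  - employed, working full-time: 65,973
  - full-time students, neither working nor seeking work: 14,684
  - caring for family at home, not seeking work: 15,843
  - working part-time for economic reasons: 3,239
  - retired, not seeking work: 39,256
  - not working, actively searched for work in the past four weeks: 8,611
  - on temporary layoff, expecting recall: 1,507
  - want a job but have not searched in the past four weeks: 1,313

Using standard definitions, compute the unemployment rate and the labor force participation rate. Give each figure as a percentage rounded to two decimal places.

Employed = 65,973 + 3,239 = 69,212 (anyone who worked, including part-time for economic reasons, counts as employed).
Unemployed = 8,611 + 1,507 = 10,118 (jobless and actively searching, or on temporary layoff).
Labor force = 69,212 + 10,118 = 79,330.
Not in labor force = 14,684 + 15,843 + 39,256 + 1,313 = 71,096 (those not working and not actively searching are outside the labor force — including those who want a job but have given up searching).
Civilian working-age population = 79,330 + 71,096 = 150,426.
Unemployment rate = 10,118 / 79,330 = 12.75%.
Labor force participation rate = 79,330 / 150,426 = 52.74%.

Unemployment rate ≈ 12.75%; labor force participation rate ≈ 52.74%.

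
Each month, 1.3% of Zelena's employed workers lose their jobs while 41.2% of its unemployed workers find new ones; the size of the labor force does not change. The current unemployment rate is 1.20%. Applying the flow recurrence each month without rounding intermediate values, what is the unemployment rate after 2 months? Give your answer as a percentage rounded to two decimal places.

With a fixed labor force, u_{t+1} = u_t + s·(1−u_t) − f·u_t = u_t·(1−s−f) + s.
Here 1−s−f = 0.575 and s = 0.013.
u_1 = 0.012000 × 0.575 + 0.013 = 0.019900.
u_2 = 0.019900 × 0.575 + 0.013 = 0.024442.

Unemployment rate after two months ≈ 2.44%.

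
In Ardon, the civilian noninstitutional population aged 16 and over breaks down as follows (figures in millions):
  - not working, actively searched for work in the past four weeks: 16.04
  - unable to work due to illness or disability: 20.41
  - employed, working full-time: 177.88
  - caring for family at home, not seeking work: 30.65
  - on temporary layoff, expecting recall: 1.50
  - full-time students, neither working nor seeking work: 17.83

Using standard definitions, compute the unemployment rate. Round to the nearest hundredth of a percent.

Employed = 177.88 million.
Unemployed = 16.04 + 1.50 = 17.54 million (jobless and actively searching, or on temporary layoff).
Labor force = 177.88 + 17.54 = 195.42 million.
Unemployment rate = 17.54 / 195.42 = 8.98%.

Unemployment rate ≈ 8.98%.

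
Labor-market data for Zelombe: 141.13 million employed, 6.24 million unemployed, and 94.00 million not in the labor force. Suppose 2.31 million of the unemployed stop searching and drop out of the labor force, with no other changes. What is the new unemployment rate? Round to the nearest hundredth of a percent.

Initially, labor force = 141.13 + 6.24 = 147.37 million, so u = 6.24/147.37 = 4.23%.
After the change, unemployed and labor force both fall by 2.31 → E = 141.13, U = 3.93, labor force = 145.06 million.
New unemployment rate = 3.93 / 145.06 = 2.71%.

New unemployment rate ≈ 2.71%.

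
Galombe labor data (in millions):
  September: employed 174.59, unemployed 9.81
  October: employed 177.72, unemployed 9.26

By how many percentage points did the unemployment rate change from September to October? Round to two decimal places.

September: labor force = 174.59 + 9.81 = 184.40; u = 9.81/184.40 = 5.32%.
October: labor force = 177.72 + 9.26 = 186.98; u = 9.26/186.98 = 4.95%.
Change = 4.95% − 5.32% = −0.37 pp.

The unemployment rate changed by −0.37 percentage points.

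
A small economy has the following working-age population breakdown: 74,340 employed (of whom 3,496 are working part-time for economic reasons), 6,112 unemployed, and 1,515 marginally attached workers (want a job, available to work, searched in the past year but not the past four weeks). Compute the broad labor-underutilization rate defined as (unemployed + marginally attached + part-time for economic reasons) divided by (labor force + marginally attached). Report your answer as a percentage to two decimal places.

Broad underutilization rate ≈ 13.57%.

Labor force = 74,340 + 6,112 = 80,452.
Numerator = 6,112 + 1,515 + 3,496 = 11,123.
Denominator = 80,452 + 1,515 = 81,967.
Broad rate = 11,123 / 81,967 = 13.57%.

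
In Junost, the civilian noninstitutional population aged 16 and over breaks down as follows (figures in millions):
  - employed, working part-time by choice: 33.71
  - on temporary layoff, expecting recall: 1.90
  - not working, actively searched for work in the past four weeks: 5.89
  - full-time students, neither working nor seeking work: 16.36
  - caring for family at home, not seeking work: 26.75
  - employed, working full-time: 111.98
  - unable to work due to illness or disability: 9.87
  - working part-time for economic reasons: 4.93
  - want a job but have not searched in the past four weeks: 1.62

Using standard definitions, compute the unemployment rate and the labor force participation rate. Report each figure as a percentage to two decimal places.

Unemployment rate ≈ 4.92%; labor force participation rate ≈ 74.37%.

Employed = 33.71 + 111.98 + 4.93 = 150.62 million (anyone who worked, including part-time for economic reasons, counts as employed).
Unemployed = 1.90 + 5.89 = 7.79 million (jobless and actively searching, or on temporary layoff).
Labor force = 150.62 + 7.79 = 158.41 million.
Not in labor force = 16.36 + 26.75 + 9.87 + 1.62 = 54.60 million (those not working and not actively searching are outside the labor force — including those who want a job but have given up searching).
Civilian working-age population = 158.41 + 54.60 = 213.01 million.
Unemployment rate = 7.79 / 158.41 = 4.92%.
Labor force participation rate = 158.41 / 213.01 = 74.37%.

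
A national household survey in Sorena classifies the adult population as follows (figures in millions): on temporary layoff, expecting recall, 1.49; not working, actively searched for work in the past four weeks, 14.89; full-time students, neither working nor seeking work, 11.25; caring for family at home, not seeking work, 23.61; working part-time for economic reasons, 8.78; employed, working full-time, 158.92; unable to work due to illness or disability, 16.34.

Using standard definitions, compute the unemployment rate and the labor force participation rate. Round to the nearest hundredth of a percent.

Employed = 8.78 + 158.92 = 167.70 million (anyone who worked, including part-time for economic reasons, counts as employed).
Unemployed = 1.49 + 14.89 = 16.38 million (jobless and actively searching, or on temporary layoff).
Labor force = 167.70 + 16.38 = 184.08 million.
Not in labor force = 11.25 + 23.61 + 16.34 = 51.20 million (those not working and not actively searching are outside the labor force).
Civilian working-age population = 184.08 + 51.20 = 235.28 million.
Unemployment rate = 16.38 / 184.08 = 8.90%.
Labor force participation rate = 184.08 / 235.28 = 78.24%.

Unemployment rate ≈ 8.90%; labor force participation rate ≈ 78.24%.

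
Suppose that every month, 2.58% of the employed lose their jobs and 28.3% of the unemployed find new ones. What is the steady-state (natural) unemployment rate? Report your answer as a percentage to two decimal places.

Steady-state unemployment rate ≈ 8.35%.

At steady state the flows balance: s·E = f·U, so U/(E+U) = s/(s+f).
u* = 2.58 / (2.58 + 28.3) = 2.58 / 30.88 = 8.35%.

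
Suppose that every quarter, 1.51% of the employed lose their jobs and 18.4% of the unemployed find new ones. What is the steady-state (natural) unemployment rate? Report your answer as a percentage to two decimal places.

At steady state the flows balance: s·E = f·U, so U/(E+U) = s/(s+f).
u* = 1.51 / (1.51 + 18.4) = 1.51 / 19.91 = 7.58%.

Steady-state unemployment rate ≈ 7.58%.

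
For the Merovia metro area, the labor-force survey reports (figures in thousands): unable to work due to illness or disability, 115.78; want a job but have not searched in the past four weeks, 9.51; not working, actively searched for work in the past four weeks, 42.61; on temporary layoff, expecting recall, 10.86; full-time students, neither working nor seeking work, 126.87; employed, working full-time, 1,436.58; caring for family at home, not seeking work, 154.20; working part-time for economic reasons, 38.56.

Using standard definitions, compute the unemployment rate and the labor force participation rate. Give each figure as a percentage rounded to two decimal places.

Employed = 1,436.58 + 38.56 = 1,475.14 thousand (anyone who worked, including part-time for economic reasons, counts as employed).
Unemployed = 42.61 + 10.86 = 53.47 thousand (jobless and actively searching, or on temporary layoff).
Labor force = 1,475.14 + 53.47 = 1,528.61 thousand.
Not in labor force = 115.78 + 9.51 + 126.87 + 154.20 = 406.36 thousand (those not working and not actively searching are outside the labor force — including those who want a job but have given up searching).
Civilian working-age population = 1,528.61 + 406.36 = 1,934.97 thousand.
Unemployment rate = 53.47 / 1,528.61 = 3.50%.
Labor force participation rate = 1,528.61 / 1,934.97 = 79.00%.

Unemployment rate ≈ 3.50%; labor force participation rate ≈ 79.00%.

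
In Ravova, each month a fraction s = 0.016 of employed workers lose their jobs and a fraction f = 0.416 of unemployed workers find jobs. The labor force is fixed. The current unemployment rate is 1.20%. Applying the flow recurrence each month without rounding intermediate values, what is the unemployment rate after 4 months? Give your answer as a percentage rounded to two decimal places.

Unemployment rate after four months ≈ 3.44%.

With a fixed labor force, u_{t+1} = u_t + s·(1−u_t) − f·u_t = u_t·(1−s−f) + s.
Here 1−s−f = 0.568 and s = 0.016.
u_1 = 0.012000 × 0.568 + 0.016 = 0.022816.
u_2 = 0.022816 × 0.568 + 0.016 = 0.028959.
u_3 = 0.028959 × 0.568 + 0.016 = 0.032449.
u_4 = 0.032449 × 0.568 + 0.016 = 0.034431.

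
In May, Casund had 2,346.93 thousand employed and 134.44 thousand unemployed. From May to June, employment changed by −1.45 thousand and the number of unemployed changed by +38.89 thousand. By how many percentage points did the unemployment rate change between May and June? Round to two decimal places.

May: labor force = 2,346.93 + 134.44 = 2,481.37; u = 134.44/2,481.37 = 5.42%.
June: labor force = 2,345.48 + 173.33 = 2,518.81; u = 173.33/2,518.81 = 6.88%.
Change = 6.88% − 5.42% = +1.46 pp.

The unemployment rate changed by +1.46 percentage points.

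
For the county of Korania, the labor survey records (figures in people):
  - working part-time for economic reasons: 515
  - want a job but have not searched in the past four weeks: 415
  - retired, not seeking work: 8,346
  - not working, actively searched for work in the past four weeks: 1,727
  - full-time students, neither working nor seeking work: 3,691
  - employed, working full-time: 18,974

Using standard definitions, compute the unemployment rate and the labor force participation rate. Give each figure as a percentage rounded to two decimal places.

Unemployment rate ≈ 8.14%; labor force participation rate ≈ 63.02%.

Employed = 515 + 18,974 = 19,489 (anyone who worked, including part-time for economic reasons, counts as employed).
Unemployed = 1,727.
Labor force = 19,489 + 1,727 = 21,216.
Not in labor force = 415 + 8,346 + 3,691 = 12,452 (those not working and not actively searching are outside the labor force — including those who want a job but have given up searching).
Civilian working-age population = 21,216 + 12,452 = 33,668.
Unemployment rate = 1,727 / 21,216 = 8.14%.
Labor force participation rate = 21,216 / 33,668 = 63.02%.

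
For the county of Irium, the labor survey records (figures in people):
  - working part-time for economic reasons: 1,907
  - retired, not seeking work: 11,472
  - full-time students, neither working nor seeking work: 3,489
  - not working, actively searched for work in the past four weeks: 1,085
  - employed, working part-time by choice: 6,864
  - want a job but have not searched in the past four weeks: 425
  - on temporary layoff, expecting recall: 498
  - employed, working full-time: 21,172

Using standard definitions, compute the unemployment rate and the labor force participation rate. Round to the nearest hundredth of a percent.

Unemployment rate ≈ 5.02%; labor force participation rate ≈ 67.20%.

Employed = 1,907 + 6,864 + 21,172 = 29,943 (anyone who worked, including part-time for economic reasons, counts as employed).
Unemployed = 1,085 + 498 = 1,583 (jobless and actively searching, or on temporary layoff).
Labor force = 29,943 + 1,583 = 31,526.
Not in labor force = 11,472 + 3,489 + 425 = 15,386 (those not working and not actively searching are outside the labor force — including those who want a job but have given up searching).
Civilian working-age population = 31,526 + 15,386 = 46,912.
Unemployment rate = 1,583 / 31,526 = 5.02%.
Labor force participation rate = 31,526 / 46,912 = 67.20%.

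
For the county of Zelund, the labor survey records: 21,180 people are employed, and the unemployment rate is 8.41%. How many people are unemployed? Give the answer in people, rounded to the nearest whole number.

Let U be the number unemployed. The labor force is E + U, and U/(E+U) = 0.0841.
So U = 0.0841 × 21,180 / (1 − 0.0841) = 1781.24 / 0.9159 ≈ 1,945.

About 1,945 are unemployed.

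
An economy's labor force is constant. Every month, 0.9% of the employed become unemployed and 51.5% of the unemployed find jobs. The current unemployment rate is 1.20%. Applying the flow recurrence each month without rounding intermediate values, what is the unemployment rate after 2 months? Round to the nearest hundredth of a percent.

With a fixed labor force, u_{t+1} = u_t + s·(1−u_t) − f·u_t = u_t·(1−s−f) + s.
Here 1−s−f = 0.476 and s = 0.009.
u_1 = 0.012000 × 0.476 + 0.009 = 0.014712.
u_2 = 0.014712 × 0.476 + 0.009 = 0.016003.

Unemployment rate after two months ≈ 1.60%.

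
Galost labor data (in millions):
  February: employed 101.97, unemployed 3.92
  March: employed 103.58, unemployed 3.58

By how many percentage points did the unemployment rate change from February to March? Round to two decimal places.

February: labor force = 101.97 + 3.92 = 105.89; u = 3.92/105.89 = 3.70%.
March: labor force = 103.58 + 3.58 = 107.16; u = 3.58/107.16 = 3.34%.
Change = 3.34% − 3.70% = −0.36 pp.

The unemployment rate changed by −0.36 percentage points.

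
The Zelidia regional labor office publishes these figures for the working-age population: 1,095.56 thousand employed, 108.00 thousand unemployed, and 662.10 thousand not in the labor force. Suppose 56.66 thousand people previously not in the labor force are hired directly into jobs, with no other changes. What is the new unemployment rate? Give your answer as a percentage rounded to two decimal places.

New unemployment rate ≈ 8.57%.

Initially, labor force = 1,095.56 + 108.00 = 1,203.56 thousand, so u = 108.00/1,203.56 = 8.97%.
After the change, employed and labor force both rise by 56.66; unemployed unchanged → E = 1,152.22, U = 108.00, labor force = 1,260.22 thousand.
New unemployment rate = 108.00 / 1,260.22 = 8.57%.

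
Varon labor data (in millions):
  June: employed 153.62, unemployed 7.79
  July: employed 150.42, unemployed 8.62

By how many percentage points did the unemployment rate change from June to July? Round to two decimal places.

June: labor force = 153.62 + 7.79 = 161.41; u = 7.79/161.41 = 4.83%.
July: labor force = 150.42 + 8.62 = 159.04; u = 8.62/159.04 = 5.42%.
Change = 5.42% − 4.83% = +0.59 pp.

The unemployment rate changed by +0.59 percentage points.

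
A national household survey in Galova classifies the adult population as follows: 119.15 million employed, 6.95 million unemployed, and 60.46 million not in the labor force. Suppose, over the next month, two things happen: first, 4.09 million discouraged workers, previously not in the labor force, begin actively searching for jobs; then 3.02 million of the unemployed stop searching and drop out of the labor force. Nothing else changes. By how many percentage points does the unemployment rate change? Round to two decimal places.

Initially, labor force = 119.15 + 6.95 = 126.10 million, so u = 6.95/126.10 = 5.51%.
After the first change, unemployed and labor force both rise by 4.09 → E = 119.15, U = 11.04, labor force = 130.19 million.
After the second change, unemployed and labor force both fall by 3.02 → E = 119.15, U = 8.02, labor force = 127.17 million.
New unemployment rate = 8.02 / 127.17 = 6.31%.
Change = 6.31% − 5.51% = +0.80 percentage points.

The unemployment rate changes by +0.80 percentage points.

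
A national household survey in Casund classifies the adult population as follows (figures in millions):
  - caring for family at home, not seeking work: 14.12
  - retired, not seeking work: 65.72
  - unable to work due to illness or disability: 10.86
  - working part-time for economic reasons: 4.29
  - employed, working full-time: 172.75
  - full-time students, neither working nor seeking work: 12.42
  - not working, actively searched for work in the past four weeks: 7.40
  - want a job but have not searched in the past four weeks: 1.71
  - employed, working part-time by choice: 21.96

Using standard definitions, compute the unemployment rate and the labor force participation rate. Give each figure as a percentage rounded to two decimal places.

Unemployment rate ≈ 3.59%; labor force participation rate ≈ 66.32%.

Employed = 4.29 + 172.75 + 21.96 = 199.00 million (anyone who worked, including part-time for economic reasons, counts as employed).
Unemployed = 7.40 million.
Labor force = 199.00 + 7.40 = 206.40 million.
Not in labor force = 14.12 + 65.72 + 10.86 + 12.42 + 1.71 = 104.83 million (those not working and not actively searching are outside the labor force — including those who want a job but have given up searching).
Civilian working-age population = 206.40 + 104.83 = 311.23 million.
Unemployment rate = 7.40 / 206.40 = 3.59%.
Labor force participation rate = 206.40 / 311.23 = 66.32%.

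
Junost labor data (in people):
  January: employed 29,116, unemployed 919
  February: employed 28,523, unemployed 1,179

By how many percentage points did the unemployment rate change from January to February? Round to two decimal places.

January: labor force = 29,116 + 919 = 30,035; u = 919/30,035 = 3.06%.
February: labor force = 28,523 + 1,179 = 29,702; u = 1,179/29,702 = 3.97%.
Change = 3.97% − 3.06% = +0.91 pp.

The unemployment rate changed by +0.91 percentage points.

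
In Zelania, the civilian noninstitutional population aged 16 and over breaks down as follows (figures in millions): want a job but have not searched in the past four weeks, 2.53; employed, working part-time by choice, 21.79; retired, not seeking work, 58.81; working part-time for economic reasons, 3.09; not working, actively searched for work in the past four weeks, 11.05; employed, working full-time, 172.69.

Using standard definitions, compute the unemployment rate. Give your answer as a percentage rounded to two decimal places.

Employed = 21.79 + 3.09 + 172.69 = 197.57 million (anyone who worked, including part-time for economic reasons, counts as employed).
Unemployed = 11.05 million.
Labor force = 197.57 + 11.05 = 208.62 million.
Unemployment rate = 11.05 / 208.62 = 5.30%.

Unemployment rate ≈ 5.30%.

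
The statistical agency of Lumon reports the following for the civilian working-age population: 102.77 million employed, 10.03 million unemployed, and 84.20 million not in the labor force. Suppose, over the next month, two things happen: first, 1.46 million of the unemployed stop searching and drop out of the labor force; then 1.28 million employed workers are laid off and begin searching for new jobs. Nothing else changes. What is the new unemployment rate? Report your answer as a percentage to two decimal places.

Initially, labor force = 102.77 + 10.03 = 112.80 million, so u = 10.03/112.80 = 8.89%.
After the first change, unemployed and labor force both fall by 1.46 → E = 102.77, U = 8.57, labor force = 111.34 million.
After the second change, employed falls and unemployed rises by 1.28; labor force unchanged → E = 101.49, U = 9.85, labor force = 111.34 million.
New unemployment rate = 9.85 / 111.34 = 8.85%.

New unemployment rate ≈ 8.85%.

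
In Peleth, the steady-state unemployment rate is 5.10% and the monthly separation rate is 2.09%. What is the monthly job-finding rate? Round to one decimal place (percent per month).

From u* = s/(s+f): f = s·(1−u)/u.
f = 2.09 × (1 − 0.0510) / 0.0510 = 1.9834 / 0.0510 ≈ 38.9% per month.

Job-finding rate ≈ 38.9% per month.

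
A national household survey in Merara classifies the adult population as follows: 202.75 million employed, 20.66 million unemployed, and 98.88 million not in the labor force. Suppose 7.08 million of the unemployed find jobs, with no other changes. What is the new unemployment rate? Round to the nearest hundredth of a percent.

Initially, labor force = 202.75 + 20.66 = 223.41 million, so u = 20.66/223.41 = 9.25%.
After the change, unemployed falls and employed rises by 7.08; labor force unchanged → E = 209.83, U = 13.58, labor force = 223.41 million.
New unemployment rate = 13.58 / 223.41 = 6.08%.

New unemployment rate ≈ 6.08%.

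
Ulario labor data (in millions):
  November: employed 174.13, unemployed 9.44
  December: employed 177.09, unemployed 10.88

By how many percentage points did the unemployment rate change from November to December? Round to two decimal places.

November: labor force = 174.13 + 9.44 = 183.57; u = 9.44/183.57 = 5.14%.
December: labor force = 177.09 + 10.88 = 187.97; u = 10.88/187.97 = 5.79%.
Change = 5.79% − 5.14% = +0.65 pp.

The unemployment rate changed by +0.65 percentage points.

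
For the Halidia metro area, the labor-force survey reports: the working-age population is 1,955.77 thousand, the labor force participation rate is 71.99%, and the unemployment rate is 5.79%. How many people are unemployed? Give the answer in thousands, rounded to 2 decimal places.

About 81.52 thousand are unemployed.

Labor force = 0.7199 × 1,955.77 = 1,407.96 thousand.
Unemployed = 0.0579 × 1,407.96 ≈ 81.52 thousand.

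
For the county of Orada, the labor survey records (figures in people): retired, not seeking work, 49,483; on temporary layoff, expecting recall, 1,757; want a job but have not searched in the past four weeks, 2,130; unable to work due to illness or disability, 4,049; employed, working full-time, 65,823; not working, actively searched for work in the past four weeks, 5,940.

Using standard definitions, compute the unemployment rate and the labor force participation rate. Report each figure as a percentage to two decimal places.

Unemployment rate ≈ 10.47%; labor force participation rate ≈ 56.91%.

Employed = 65,823.
Unemployed = 1,757 + 5,940 = 7,697 (jobless and actively searching, or on temporary layoff).
Labor force = 65,823 + 7,697 = 73,520.
Not in labor force = 49,483 + 2,130 + 4,049 = 55,662 (those not working and not actively searching are outside the labor force — including those who want a job but have given up searching).
Civilian working-age population = 73,520 + 55,662 = 129,182.
Unemployment rate = 7,697 / 73,520 = 10.47%.
Labor force participation rate = 73,520 / 129,182 = 56.91%.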